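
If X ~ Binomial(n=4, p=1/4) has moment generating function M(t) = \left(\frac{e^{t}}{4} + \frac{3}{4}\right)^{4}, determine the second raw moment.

To find E[X^2], compute M^(2)(0):
M^(1)(t) = \left(\frac{e^{t}}{4} + \frac{3}{4}\right)^{3} e^{t}
M^(2)(t) = \left(\frac{e^{t}}{4} + \frac{3}{4}\right)^{3} e^{t} + \frac{3 \left(\frac{e^{t}}{4} + \frac{3}{4}\right)^{2} e^{2 t}}{4}
M^(2)(0) = \frac{7}{4}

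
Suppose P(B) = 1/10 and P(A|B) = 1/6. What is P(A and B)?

By definition, P(A|B) = P(A ∩ B) / P(B)
So P(A ∩ B) = P(A|B) × P(B)
= 1/6 × 1/10
= 1/60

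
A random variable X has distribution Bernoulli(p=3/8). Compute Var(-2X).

For X ~ Bernoulli(p=3/8):
Var(X) = \frac{15}{64}
Var(-2X) = (-2)² × Var(X) = 4 × \frac{15}{64} = \frac{15}{16}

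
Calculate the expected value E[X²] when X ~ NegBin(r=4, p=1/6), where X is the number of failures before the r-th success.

Using the identity E[X²] = Var(X) + (E[X])²:
E[X] = 20
Var(X) = 120
E[X²] = 120 + (20)²
= 520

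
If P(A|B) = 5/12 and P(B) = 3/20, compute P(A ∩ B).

By definition, P(A|B) = P(A ∩ B) / P(B)
So P(A ∩ B) = P(A|B) × P(B)
= 5/12 × 3/20
= 1/16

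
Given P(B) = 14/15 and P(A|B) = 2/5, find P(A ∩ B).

By definition, P(A|B) = P(A ∩ B) / P(B)
So P(A ∩ B) = P(A|B) × P(B)
= 2/5 × 14/15
= 28/75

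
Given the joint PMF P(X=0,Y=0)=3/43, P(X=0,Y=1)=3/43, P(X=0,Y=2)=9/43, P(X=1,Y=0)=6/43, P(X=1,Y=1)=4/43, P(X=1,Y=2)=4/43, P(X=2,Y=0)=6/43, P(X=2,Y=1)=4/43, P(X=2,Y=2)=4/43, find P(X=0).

P(X=0) = P(X=0,Y=0) + P(X=0,Y=1) + P(X=0,Y=2)
= 3/43 + 3/43 + 9/43
= 15/43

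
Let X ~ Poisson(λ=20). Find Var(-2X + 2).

For X ~ Poisson(λ=20):
Var(X) = 20
Var(-2X + 2) = (-2)² × Var(X) = 4 × 20 = 80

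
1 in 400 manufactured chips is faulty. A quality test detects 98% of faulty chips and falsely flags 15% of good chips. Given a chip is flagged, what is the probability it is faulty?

Let D = the rare event, + = positive/flagged.
P(D) = 1/400
P(+|D) = 98/100 = 49/50
P(+|D') = 15/100 = 3/20
P(+) = P(+|D)P(D) + P(+|D')P(D')
     = \frac{49}{50} × \frac{1}{400} + \frac{3}{20} × \frac{399}{400}
     = \frac{6083}{40000}
P(D|+) = P(+|D)P(D)/P(+) = \frac{14}{869}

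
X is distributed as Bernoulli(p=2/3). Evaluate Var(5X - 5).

For X ~ Bernoulli(p=2/3):
Var(X) = \frac{2}{9}
Var(5X - 5) = (5)² × Var(X) = 25 × \frac{2}{9} = \frac{50}{9}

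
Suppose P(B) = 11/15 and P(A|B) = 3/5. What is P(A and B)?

By definition, P(A|B) = P(A ∩ B) / P(B)
So P(A ∩ B) = P(A|B) × P(B)
= 3/5 × 11/15
= 11/25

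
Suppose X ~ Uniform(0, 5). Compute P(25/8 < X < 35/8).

P(25/8 < X < 35/8) = ∫_{25/8}^{35/8} f(x) dx
where f(x) = \frac{1}{5}
= \frac{1}{4}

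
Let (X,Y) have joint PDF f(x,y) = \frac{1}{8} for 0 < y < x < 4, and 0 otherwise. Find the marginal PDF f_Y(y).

f_Y(y) = ∫_y^4 \frac{1}{8} dx = \frac{1}{2} - \frac{y}{8}
for 0 < y < 4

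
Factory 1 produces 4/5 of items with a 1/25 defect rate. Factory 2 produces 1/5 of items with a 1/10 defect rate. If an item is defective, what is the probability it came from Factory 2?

Using Bayes' theorem:
P(F1) = 4/5, P(D|F1) = 1/25
P(F2) = 1/5, P(D|F2) = 1/10
P(D) = P(D|F1)P(F1) + P(D|F2)P(F2)
     = \frac{13}{250}
P(F2|D) = P(D|F2)P(F2) / P(D)
= \frac{5}{13}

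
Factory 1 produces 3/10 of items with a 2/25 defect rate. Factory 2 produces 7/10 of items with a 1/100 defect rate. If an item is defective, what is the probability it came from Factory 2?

Using Bayes' theorem:
P(F1) = 3/10, P(D|F1) = 2/25
P(F2) = 7/10, P(D|F2) = 1/100
P(D) = P(D|F1)P(F1) + P(D|F2)P(F2)
     = \frac{31}{1000}
P(F2|D) = P(D|F2)P(F2) / P(D)
= \frac{7}{31}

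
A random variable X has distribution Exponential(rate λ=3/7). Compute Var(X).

For X ~ Exponential(rate λ=3/7):
Var(X) = \frac{49}{9}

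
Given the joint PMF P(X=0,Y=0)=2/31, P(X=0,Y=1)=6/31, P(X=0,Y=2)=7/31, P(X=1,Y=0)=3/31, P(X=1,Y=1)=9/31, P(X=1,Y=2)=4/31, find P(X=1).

P(X=1) = P(X=1,Y=0) + P(X=1,Y=1) + P(X=1,Y=2)
= 3/31 + 9/31 + 4/31
= 16/31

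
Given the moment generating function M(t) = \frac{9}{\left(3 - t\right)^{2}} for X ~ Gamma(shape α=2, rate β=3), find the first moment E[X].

To find E[X], compute M^(1)(0):
M^(1)(t) = \frac{18}{\left(3 - t\right)^{3}}
M^(1)(0) = \frac{2}{3}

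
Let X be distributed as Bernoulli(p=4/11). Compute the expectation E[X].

For X ~ Bernoulli(p=4/11), the expected value is:
E[X] = \frac{4}{11}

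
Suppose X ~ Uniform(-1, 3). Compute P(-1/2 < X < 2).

P(-1/2 < X < 2) = ∫_{-1/2}^{2} f(x) dx
where f(x) = \frac{1}{4}
= \frac{5}{8}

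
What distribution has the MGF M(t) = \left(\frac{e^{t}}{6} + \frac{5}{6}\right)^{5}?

The MGF M(t) = \left(\frac{e^{t}}{6} + \frac{5}{6}\right)^{5} is the standard form for the Binomial distribution.
Comparing with the known MGF formula identifies: Binomial(n=5, p=1/6)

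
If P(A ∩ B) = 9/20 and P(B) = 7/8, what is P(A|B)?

P(A|B) = P(A ∩ B) / P(B)
= (9/20) / (7/8)
= 18/35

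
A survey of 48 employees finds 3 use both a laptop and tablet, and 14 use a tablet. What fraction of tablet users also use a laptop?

P(A ∩ B) = 3/48 = 1/16
P(B) = 14/48 = 7/24
P(A|B) = P(A ∩ B) / P(B) = (1/16) / (7/24) = 3/14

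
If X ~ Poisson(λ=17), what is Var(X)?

For X ~ Poisson(λ=17):
Var(X) = 17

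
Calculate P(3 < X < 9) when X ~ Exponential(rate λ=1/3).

P(3 < X < 9) = ∫_{3}^{9} f(x) dx
where f(x) = \frac{e^{- \frac{x}{3}}}{3}
= - \frac{1 - e^{2}}{e^{3}}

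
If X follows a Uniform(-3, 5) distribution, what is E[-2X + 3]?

For X ~ Uniform(-3, 5):
E[X] = 1
E[-2X + 3] = -2 × E[X] + 3 = 1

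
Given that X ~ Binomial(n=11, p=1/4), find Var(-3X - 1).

For X ~ Binomial(n=11, p=1/4):
Var(X) = \frac{33}{16}
Var(-3X - 1) = (-3)² × Var(X) = 9 × \frac{33}{16} = \frac{297}{16}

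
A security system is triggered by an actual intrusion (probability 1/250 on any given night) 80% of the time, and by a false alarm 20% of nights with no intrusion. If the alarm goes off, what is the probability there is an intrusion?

Let D = the rare event, + = positive/flagged.
P(D) = 1/250
P(+|D) = 80/100 = 4/5
P(+|D') = 20/100 = 1/5
P(+) = P(+|D)P(D) + P(+|D')P(D')
     = \frac{4}{5} × \frac{1}{250} + \frac{1}{5} × \frac{249}{250}
     = \frac{253}{1250}
P(D|+) = P(+|D)P(D)/P(+) = \frac{4}{253}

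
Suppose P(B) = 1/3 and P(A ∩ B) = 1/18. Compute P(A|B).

P(A|B) = P(A ∩ B) / P(B)
= (1/18) / (1/3)
= 1/6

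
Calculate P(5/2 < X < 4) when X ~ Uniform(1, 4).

P(5/2 < X < 4) = ∫_{5/2}^{4} f(x) dx
where f(x) = \frac{1}{3}
= \frac{1}{2}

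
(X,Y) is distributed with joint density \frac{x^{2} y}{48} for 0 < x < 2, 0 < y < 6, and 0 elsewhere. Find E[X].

f_X(x) = ∫_0^6 \frac{x^{2} y}{48} dy = \frac{3 x^{2}}{8}
E[X] = ∫_0^2 x × (\frac{3 x^{2}}{8}) dx = \frac{3}{2}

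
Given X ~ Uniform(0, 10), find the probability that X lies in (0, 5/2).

P(0 < X < 5/2) = ∫_{0}^{5/2} f(x) dx
where f(x) = \frac{1}{10}
= \frac{1}{4}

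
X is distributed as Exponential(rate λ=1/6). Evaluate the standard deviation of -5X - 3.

For X ~ Exponential(rate λ=1/6):
Var(X) = 36
SD(X) = √(Var(X)) = √(36) = 6
SD(-5X - 3) = |-5| × SD(X) = 5 × 6 = 30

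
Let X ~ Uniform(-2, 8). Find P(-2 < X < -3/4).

P(-2 < X < -3/4) = ∫_{-2}^{-3/4} f(x) dx
where f(x) = \frac{1}{10}
= \frac{1}{8}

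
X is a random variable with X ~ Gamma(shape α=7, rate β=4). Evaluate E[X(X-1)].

E[X(X-1)] = E[X² - X] = E[X²] - E[X]
E[X] = \frac{7}{4}
E[X²] = Var(X) + (E[X])² = \frac{7}{16} + (\frac{7}{4})² = \frac{7}{2}
E[X(X-1)] = \frac{7}{2} - \frac{7}{4} = \frac{7}{4}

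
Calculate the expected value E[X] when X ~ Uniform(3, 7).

For X ~ Uniform(3, 7), the expected value is:
E[X] = 5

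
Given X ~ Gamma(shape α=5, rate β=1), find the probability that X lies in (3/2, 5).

P(3/2 < X < 5) = ∫_{3/2}^{5} f(x) dx
where f(x) = \frac{x^{4} e^{- x}}{24}
= - \frac{523}{8 e^{5}} + \frac{563}{128 e^{\frac{3}{2}}}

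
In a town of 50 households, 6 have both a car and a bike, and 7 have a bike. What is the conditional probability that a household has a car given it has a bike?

P(A ∩ B) = 6/50 = 3/25
P(B) = 7/50
P(A|B) = P(A ∩ B) / P(B) = (3/25) / (7/50) = 6/7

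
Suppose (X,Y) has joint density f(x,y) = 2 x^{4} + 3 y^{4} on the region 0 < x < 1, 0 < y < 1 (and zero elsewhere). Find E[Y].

E[Y] = ∫_0^1 ∫_0^1 y × f(x,y) dx dy
= \frac{7}{10}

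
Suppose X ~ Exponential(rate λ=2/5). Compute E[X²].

Using the identity E[X²] = Var(X) + (E[X])²:
E[X] = \frac{5}{2}
Var(X) = \frac{25}{4}
E[X²] = \frac{25}{4} + (\frac{5}{2})²
= \frac{25}{2}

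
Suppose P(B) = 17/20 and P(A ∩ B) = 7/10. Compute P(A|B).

P(A|B) = P(A ∩ B) / P(B)
= (7/10) / (17/20)
= 14/17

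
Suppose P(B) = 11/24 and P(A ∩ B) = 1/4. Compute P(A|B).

P(A|B) = P(A ∩ B) / P(B)
= (1/4) / (11/24)
= 6/11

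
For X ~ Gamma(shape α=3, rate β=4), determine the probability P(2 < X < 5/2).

P(2 < X < 5/2) = ∫_{2}^{5/2} f(x) dx
where f(x) = 32 x^{2} e^{- 4 x}
= \frac{-61 + 41 e^{2}}{e^{10}}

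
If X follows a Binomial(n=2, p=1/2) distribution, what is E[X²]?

Using the identity E[X²] = Var(X) + (E[X])²:
E[X] = 1
Var(X) = \frac{1}{2}
E[X²] = \frac{1}{2} + (1)²
= \frac{3}{2}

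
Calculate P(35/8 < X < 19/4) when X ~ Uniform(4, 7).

P(35/8 < X < 19/4) = ∫_{35/8}^{19/4} f(x) dx
where f(x) = \frac{1}{3}
= \frac{1}{8}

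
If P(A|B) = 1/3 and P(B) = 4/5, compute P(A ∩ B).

By definition, P(A|B) = P(A ∩ B) / P(B)
So P(A ∩ B) = P(A|B) × P(B)
= 1/3 × 4/5
= 4/15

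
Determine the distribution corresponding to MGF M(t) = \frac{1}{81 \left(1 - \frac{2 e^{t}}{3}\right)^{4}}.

The MGF M(t) = \frac{1}{81 \left(1 - \frac{2 e^{t}}{3}\right)^{4}} is the standard form for the NegativeBinomial distribution.
Comparing with the known MGF formula identifies: NegBin(r=4, p=1/3), X = failures before r-th success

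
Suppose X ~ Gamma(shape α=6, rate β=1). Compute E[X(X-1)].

E[X(X-1)] = E[X² - X] = E[X²] - E[X]
E[X] = 6
E[X²] = Var(X) + (E[X])² = 6 + (6)² = 42
E[X(X-1)] = 42 - 6 = 36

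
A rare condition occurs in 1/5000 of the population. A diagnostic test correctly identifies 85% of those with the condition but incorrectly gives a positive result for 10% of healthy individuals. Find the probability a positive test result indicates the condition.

Let D = the rare event, + = positive/flagged.
P(D) = 1/5000
P(+|D) = 85/100 = 17/20
P(+|D') = 10/100 = 1/10
P(+) = P(+|D)P(D) + P(+|D')P(D')
     = \frac{17}{20} × \frac{1}{5000} + \frac{1}{10} × \frac{4999}{5000}
     = \frac{2003}{20000}
P(D|+) = P(+|D)P(D)/P(+) = \frac{17}{10015}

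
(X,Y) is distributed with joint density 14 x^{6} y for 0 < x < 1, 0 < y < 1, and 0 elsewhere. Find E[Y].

E[Y] = ∫_0^1 ∫_0^1 y × f(x,y) dx dy
= \frac{2}{3}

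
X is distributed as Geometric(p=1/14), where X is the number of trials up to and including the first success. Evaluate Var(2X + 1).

For X ~ Geometric(p=1/14), where X is the number of trials up to and including the first success:
Var(X) = 182
Var(2X + 1) = (2)² × Var(X) = 4 × 182 = 728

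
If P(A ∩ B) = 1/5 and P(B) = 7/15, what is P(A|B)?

P(A|B) = P(A ∩ B) / P(B)
= (1/5) / (7/15)
= 3/7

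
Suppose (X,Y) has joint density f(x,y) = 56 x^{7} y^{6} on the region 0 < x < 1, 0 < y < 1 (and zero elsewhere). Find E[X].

E[X] = ∫_0^1 ∫_0^1 x × f(x,y) dy dx
= ∫_0^1 ∫_0^1 x × (56 x^{7} y^{6}) dy dx
= \frac{8}{9}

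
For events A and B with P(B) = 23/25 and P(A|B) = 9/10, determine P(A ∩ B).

By definition, P(A|B) = P(A ∩ B) / P(B)
So P(A ∩ B) = P(A|B) × P(B)
= 9/10 × 23/25
= 207/250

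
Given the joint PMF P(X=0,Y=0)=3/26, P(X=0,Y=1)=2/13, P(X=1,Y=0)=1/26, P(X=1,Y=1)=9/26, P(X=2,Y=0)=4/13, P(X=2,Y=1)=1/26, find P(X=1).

P(X=1) = P(X=1,Y=0) + P(X=1,Y=1)
= 1/26 + 9/26
= 5/13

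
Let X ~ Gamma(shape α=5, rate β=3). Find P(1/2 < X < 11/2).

P(1/2 < X < 11/2) = ∫_{1/2}^{11/2} f(x) dx
where f(x) = \frac{81 x^{4} e^{- 3 x}}{8}
= \frac{-510803 + 563 e^{15}}{128 e^{\frac{33}{2}}}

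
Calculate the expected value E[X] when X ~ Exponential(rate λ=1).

For X ~ Exponential(rate λ=1), the expected value is:
E[X] = 1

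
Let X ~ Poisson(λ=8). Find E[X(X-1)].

E[X(X-1)] = E[X² - X] = E[X²] - E[X]
E[X] = 8
E[X²] = Var(X) + (E[X])² = 8 + (8)² = 72
E[X(X-1)] = 72 - 8 = 64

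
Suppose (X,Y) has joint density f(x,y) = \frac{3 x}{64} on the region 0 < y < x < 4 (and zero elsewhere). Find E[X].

f_X(x) = ∫_0^x \frac{3 x}{64} dy = \frac{3 x^{2}}{64}
E[X] = ∫_0^4 x × (\frac{3 x^{2}}{64}) dx = 3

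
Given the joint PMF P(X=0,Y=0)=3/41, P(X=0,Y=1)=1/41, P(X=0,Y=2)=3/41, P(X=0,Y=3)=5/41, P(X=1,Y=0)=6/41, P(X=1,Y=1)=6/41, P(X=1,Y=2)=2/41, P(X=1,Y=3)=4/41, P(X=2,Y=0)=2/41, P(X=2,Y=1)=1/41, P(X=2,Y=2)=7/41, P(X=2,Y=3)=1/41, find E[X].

First find marginal of X:
P(X=0) = 12/41
P(X=1) = 18/41
P(X=2) = 11/41
E[X] = 0 × 12/41 + 1 × 18/41 + 2 × 11/41 = 40/41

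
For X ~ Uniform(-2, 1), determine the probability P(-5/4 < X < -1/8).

P(-5/4 < X < -1/8) = ∫_{-5/4}^{-1/8} f(x) dx
where f(x) = \frac{1}{3}
= \frac{3}{8}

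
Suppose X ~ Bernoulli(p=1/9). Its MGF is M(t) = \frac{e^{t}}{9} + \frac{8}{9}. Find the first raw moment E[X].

To find E[X], compute M^(1)(0):
M^(1)(t) = \frac{e^{t}}{9}
M^(1)(0) = \frac{1}{9}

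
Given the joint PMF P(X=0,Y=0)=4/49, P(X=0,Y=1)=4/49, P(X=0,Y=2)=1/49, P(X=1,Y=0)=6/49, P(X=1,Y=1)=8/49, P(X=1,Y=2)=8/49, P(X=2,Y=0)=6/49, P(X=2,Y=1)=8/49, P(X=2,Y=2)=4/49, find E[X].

First find marginal of X:
P(X=0) = 9/49
P(X=1) = 22/49
P(X=2) = 18/49
E[X] = 0 × 9/49 + 1 × 22/49 + 2 × 18/49 = 58/49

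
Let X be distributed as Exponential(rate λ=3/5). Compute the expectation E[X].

For X ~ Exponential(rate λ=3/5), the expected value is:
E[X] = \frac{5}{3}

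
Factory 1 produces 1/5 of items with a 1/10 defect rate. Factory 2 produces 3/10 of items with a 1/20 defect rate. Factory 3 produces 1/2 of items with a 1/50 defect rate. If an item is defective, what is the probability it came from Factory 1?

Using Bayes' theorem:
P(F1) = 1/5, P(D|F1) = 1/10
P(F2) = 3/10, P(D|F2) = 1/20
P(F3) = 1/2, P(D|F3) = 1/50
P(D) = P(D|F1)P(F1) + P(D|F2)P(F2) + P(D|F3)P(F3)
     = \frac{9}{200}
P(F1|D) = P(D|F1)P(F1) / P(D)
= \frac{4}{9}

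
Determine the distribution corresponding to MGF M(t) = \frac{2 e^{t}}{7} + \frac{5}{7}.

The MGF M(t) = \frac{2 e^{t}}{7} + \frac{5}{7} is the standard form for the Bernoulli distribution.
Comparing with the known MGF formula identifies: Bernoulli(p=2/7)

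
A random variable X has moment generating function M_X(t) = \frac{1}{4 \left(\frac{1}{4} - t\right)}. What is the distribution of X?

The MGF M(t) = \frac{1}{4 \left(\frac{1}{4} - t\right)} is the standard form for the Exponential distribution.
Comparing with the known MGF formula identifies: Exponential(rate λ=1/4)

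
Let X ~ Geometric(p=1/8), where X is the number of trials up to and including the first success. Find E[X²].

Using the identity E[X²] = Var(X) + (E[X])²:
E[X] = 8
Var(X) = 56
E[X²] = 56 + (8)²
= 120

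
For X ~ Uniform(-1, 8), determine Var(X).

For X ~ Uniform(-1, 8):
Var(X) = \frac{27}{4}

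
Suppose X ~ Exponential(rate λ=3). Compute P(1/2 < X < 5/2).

P(1/2 < X < 5/2) = ∫_{1/2}^{5/2} f(x) dx
where f(x) = 3 e^{- 3 x}
= - \frac{1 - e^{6}}{e^{\frac{15}{2}}}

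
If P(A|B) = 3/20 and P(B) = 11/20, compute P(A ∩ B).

By definition, P(A|B) = P(A ∩ B) / P(B)
So P(A ∩ B) = P(A|B) × P(B)
= 3/20 × 11/20
= 33/400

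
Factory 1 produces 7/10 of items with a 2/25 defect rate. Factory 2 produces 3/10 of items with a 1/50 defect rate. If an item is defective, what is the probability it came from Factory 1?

Using Bayes' theorem:
P(F1) = 7/10, P(D|F1) = 2/25
P(F2) = 3/10, P(D|F2) = 1/50
P(D) = P(D|F1)P(F1) + P(D|F2)P(F2)
     = \frac{31}{500}
P(F1|D) = P(D|F1)P(F1) / P(D)
= \frac{28}{31}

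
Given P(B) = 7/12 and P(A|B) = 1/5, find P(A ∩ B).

By definition, P(A|B) = P(A ∩ B) / P(B)
So P(A ∩ B) = P(A|B) × P(B)
= 1/5 × 7/12
= 7/60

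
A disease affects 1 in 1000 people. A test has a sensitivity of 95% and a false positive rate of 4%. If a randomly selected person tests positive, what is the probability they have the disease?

Let D = the rare event, + = positive/flagged.
P(D) = 1/1000
P(+|D) = 95/100 = 19/20
P(+|D') = 4/100 = 1/25
P(+) = P(+|D)P(D) + P(+|D')P(D')
     = \frac{19}{20} × \frac{1}{1000} + \frac{1}{25} × \frac{999}{1000}
     = \frac{4091}{100000}
P(D|+) = P(+|D)P(D)/P(+) = \frac{95}{4091}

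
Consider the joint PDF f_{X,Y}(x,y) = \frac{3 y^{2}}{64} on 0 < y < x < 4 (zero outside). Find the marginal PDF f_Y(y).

f_Y(y) = ∫_y^4 \frac{3 y^{2}}{64} dx = \frac{3 y^{2} \left(4 - y\right)}{64}
for 0 < y < 4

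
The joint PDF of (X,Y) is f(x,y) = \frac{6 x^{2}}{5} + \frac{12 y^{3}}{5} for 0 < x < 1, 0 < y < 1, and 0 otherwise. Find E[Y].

E[Y] = ∫_0^1 ∫_0^1 y × f(x,y) dx dy
= \frac{17}{25}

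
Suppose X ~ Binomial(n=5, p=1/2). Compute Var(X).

For X ~ Binomial(n=5, p=1/2):
Var(X) = \frac{5}{4}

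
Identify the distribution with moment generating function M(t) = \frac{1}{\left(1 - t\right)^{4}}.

The MGF M(t) = \frac{1}{\left(1 - t\right)^{4}} is the standard form for the Gamma distribution.
Comparing with the known MGF formula identifies: Gamma(shape α=4, rate β=1)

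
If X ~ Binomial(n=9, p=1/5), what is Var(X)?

For X ~ Binomial(n=9, p=1/5):
Var(X) = \frac{36}{25}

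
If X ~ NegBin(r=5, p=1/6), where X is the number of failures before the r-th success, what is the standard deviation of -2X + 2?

For X ~ NegBin(r=5, p=1/6), where X is the number of failures before the r-th success:
Var(X) = 150
SD(X) = √(Var(X)) = √(150) = 5 \sqrt{6}
SD(-2X + 2) = |-2| × SD(X) = 2 × 5 \sqrt{6} = 10 \sqrt{6}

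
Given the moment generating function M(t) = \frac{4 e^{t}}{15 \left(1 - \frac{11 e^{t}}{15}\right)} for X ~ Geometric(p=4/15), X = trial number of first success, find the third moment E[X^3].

To find E[X^3], compute M^(3)(0):
M^(1)(t) = \frac{4 e^{t}}{15 \left(1 - \frac{11 e^{t}}{15}\right)} + \frac{44 e^{2 t}}{225 \left(1 - \frac{11 e^{t}}{15}\right)^{2}}
M^(2)(t) = \frac{4 e^{t}}{15 \left(1 - \frac{11 e^{t}}{15}\right)} + \frac{44 e^{2 t}}{75 \left(1 - \frac{11 e^{t}}{15}\right)^{2}} + \frac{968 e^{3 t}}{3375 \left(1 - \frac{11 e^{t}}{15}\right)^{3}}
M^(3)(t) = \frac{4 e^{t}}{15 \left(1 - \frac{11 e^{t}}{15}\right)} + \frac{308 e^{2 t}}{225 \left(1 - \frac{11 e^{t}}{15}\right)^{2}} + \frac{1936 e^{3 t}}{1125 \left(1 - \frac{11 e^{t}}{15}\right)^{3}} + \frac{10648 e^{4 t}}{16875 \left(1 - \frac{11 e^{t}}{15}\right)^{4}}
M^(3)(0) = \frac{7545}{32}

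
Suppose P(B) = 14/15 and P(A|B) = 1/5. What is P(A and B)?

By definition, P(A|B) = P(A ∩ B) / P(B)
So P(A ∩ B) = P(A|B) × P(B)
= 1/5 × 14/15
= 14/75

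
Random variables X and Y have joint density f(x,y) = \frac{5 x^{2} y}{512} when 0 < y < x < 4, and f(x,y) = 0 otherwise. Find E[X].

f_X(x) = ∫_0^x \frac{5 x^{2} y}{512} dy = \frac{5 x^{4}}{1024}
E[X] = ∫_0^4 x × (\frac{5 x^{4}}{1024}) dx = \frac{10}{3}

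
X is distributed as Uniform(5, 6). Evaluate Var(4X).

For X ~ Uniform(5, 6):
Var(X) = \frac{1}{12}
Var(4X) = (4)² × Var(X) = 16 × \frac{1}{12} = \frac{4}{3}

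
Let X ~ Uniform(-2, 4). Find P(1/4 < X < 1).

P(1/4 < X < 1) = ∫_{1/4}^{1} f(x) dx
where f(x) = \frac{1}{6}
= \frac{1}{8}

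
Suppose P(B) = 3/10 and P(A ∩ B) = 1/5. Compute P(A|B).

P(A|B) = P(A ∩ B) / P(B)
= (1/5) / (3/10)
= 2/3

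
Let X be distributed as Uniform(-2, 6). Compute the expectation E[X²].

Using the identity E[X²] = Var(X) + (E[X])²:
E[X] = 2
Var(X) = \frac{16}{3}
E[X²] = \frac{16}{3} + (2)²
= \frac{28}{3}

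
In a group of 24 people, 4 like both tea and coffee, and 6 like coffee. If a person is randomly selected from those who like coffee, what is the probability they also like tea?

P(A ∩ B) = 4/24 = 1/6
P(B) = 6/24 = 1/4
P(A|B) = P(A ∩ B) / P(B) = (1/6) / (1/4) = 2/3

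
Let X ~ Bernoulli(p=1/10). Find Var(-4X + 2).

For X ~ Bernoulli(p=1/10):
Var(X) = \frac{9}{100}
Var(-4X + 2) = (-4)² × Var(X) = 16 × \frac{9}{100} = \frac{36}{25}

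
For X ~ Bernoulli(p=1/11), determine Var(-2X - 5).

For X ~ Bernoulli(p=1/11):
Var(X) = \frac{10}{121}
Var(-2X - 5) = (-2)² × Var(X) = 4 × \frac{10}{121} = \frac{40}{121}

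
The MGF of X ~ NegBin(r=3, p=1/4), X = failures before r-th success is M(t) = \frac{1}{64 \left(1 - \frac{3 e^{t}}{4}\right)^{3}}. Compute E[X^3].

To find E[X^3], compute M^(3)(0):
M^(1)(t) = \frac{9 e^{t}}{256 \left(1 - \frac{3 e^{t}}{4}\right)^{4}}
M^(2)(t) = \frac{9 e^{t}}{256 \left(1 - \frac{3 e^{t}}{4}\right)^{4}} + \frac{27 e^{2 t}}{256 \left(1 - \frac{3 e^{t}}{4}\right)^{5}}
M^(3)(t) = \frac{9 e^{t}}{256 \left(1 - \frac{3 e^{t}}{4}\right)^{4}} + \frac{81 e^{2 t}}{256 \left(1 - \frac{3 e^{t}}{4}\right)^{5}} + \frac{405 e^{3 t}}{1024 \left(1 - \frac{3 e^{t}}{4}\right)^{6}}
M^(3)(0) = 1953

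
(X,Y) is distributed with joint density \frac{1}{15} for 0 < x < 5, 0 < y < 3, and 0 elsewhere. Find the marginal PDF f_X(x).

f_X(x) = ∫_0^3 f(x,y) dy
= ∫_0^3 \frac{1}{15} dy
= \frac{1}{5} for 0 < x < 5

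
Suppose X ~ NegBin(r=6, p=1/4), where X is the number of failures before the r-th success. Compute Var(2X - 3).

For X ~ NegBin(r=6, p=1/4), where X is the number of failures before the r-th success:
Var(X) = 72
Var(2X - 3) = (2)² × Var(X) = 4 × 72 = 288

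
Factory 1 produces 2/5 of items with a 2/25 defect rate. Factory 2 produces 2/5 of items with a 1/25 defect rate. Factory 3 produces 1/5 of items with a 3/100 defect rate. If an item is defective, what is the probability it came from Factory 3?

Using Bayes' theorem:
P(F1) = 2/5, P(D|F1) = 2/25
P(F2) = 2/5, P(D|F2) = 1/25
P(F3) = 1/5, P(D|F3) = 3/100
P(D) = P(D|F1)P(F1) + P(D|F2)P(F2) + P(D|F3)P(F3)
     = \frac{27}{500}
P(F3|D) = P(D|F3)P(F3) / P(D)
= \frac{1}{9}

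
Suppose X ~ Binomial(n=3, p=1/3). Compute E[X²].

Using the identity E[X²] = Var(X) + (E[X])²:
E[X] = 1
Var(X) = \frac{2}{3}
E[X²] = \frac{2}{3} + (1)²
= \frac{5}{3}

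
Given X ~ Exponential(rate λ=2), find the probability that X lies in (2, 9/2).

P(2 < X < 9/2) = ∫_{2}^{9/2} f(x) dx
where f(x) = 2 e^{- 2 x}
= - \frac{1 - e^{5}}{e^{9}}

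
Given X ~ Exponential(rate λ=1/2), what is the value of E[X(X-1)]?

E[X(X-1)] = E[X² - X] = E[X²] - E[X]
E[X] = 2
E[X²] = Var(X) + (E[X])² = 4 + (2)² = 8
E[X(X-1)] = 8 - 2 = 6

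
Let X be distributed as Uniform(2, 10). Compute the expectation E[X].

For X ~ Uniform(2, 10), the expected value is:
E[X] = 6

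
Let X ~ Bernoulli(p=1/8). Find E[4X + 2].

For X ~ Bernoulli(p=1/8):
E[X] = \frac{1}{8}
E[4X + 2] = 4 × E[X] + 2 = \frac{5}{2}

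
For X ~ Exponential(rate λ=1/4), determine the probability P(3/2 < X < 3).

P(3/2 < X < 3) = ∫_{3/2}^{3} f(x) dx
where f(x) = \frac{e^{- \frac{x}{4}}}{4}
= - \frac{1}{e^{\frac{3}{4}}} + e^{- \frac{3}{8}}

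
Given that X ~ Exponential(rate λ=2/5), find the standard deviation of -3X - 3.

For X ~ Exponential(rate λ=2/5):
Var(X) = \frac{25}{4}
SD(X) = √(Var(X)) = √(\frac{25}{4}) = \frac{5}{2}
SD(-3X - 3) = |-3| × SD(X) = 3 × \frac{5}{2} = \frac{15}{2}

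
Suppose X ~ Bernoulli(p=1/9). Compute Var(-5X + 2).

For X ~ Bernoulli(p=1/9):
Var(X) = \frac{8}{81}
Var(-5X + 2) = (-5)² × Var(X) = 25 × \frac{8}{81} = \frac{200}{81}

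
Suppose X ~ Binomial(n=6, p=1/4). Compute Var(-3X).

For X ~ Binomial(n=6, p=1/4):
Var(X) = \frac{9}{8}
Var(-3X) = (-3)² × Var(X) = 9 × \frac{9}{8} = \frac{81}{8}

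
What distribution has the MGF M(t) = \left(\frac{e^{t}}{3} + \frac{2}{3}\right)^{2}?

The MGF M(t) = \left(\frac{e^{t}}{3} + \frac{2}{3}\right)^{2} is the standard form for the Binomial distribution.
Comparing with the known MGF formula identifies: Binomial(n=2, p=1/3)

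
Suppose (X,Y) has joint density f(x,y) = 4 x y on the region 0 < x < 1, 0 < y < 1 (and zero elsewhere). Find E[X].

E[X] = ∫_0^1 ∫_0^1 x × f(x,y) dy dx
= ∫_0^1 ∫_0^1 x × (4 x y) dy dx
= \frac{2}{3}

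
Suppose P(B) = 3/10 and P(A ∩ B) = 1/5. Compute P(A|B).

P(A|B) = P(A ∩ B) / P(B)
= (1/5) / (3/10)
= 2/3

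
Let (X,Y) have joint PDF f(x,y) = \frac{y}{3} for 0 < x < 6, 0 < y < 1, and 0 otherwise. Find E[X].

f_X(x) = ∫_0^1 \frac{y}{3} dy = \frac{1}{6}
E[X] = ∫_0^6 x × (\frac{1}{6}) dx = 3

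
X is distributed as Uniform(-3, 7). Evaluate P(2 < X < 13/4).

P(2 < X < 13/4) = ∫_{2}^{13/4} f(x) dx
where f(x) = \frac{1}{10}
= \frac{1}{8}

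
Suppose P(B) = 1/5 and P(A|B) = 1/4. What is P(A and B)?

By definition, P(A|B) = P(A ∩ B) / P(B)
So P(A ∩ B) = P(A|B) × P(B)
= 1/4 × 1/5
= 1/20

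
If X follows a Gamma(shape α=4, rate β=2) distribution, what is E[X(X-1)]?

E[X(X-1)] = E[X² - X] = E[X²] - E[X]
E[X] = 2
E[X²] = Var(X) + (E[X])² = 1 + (2)² = 5
E[X(X-1)] = 5 - 2 = 3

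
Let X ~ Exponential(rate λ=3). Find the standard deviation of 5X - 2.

For X ~ Exponential(rate λ=3):
Var(X) = \frac{1}{9}
SD(X) = √(Var(X)) = √(\frac{1}{9}) = \frac{1}{3}
SD(5X - 2) = |5| × SD(X) = 5 × \frac{1}{3} = \frac{5}{3}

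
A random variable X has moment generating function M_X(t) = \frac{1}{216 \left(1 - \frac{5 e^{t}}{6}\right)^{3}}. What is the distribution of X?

The MGF M(t) = \frac{1}{216 \left(1 - \frac{5 e^{t}}{6}\right)^{3}} is the standard form for the NegativeBinomial distribution.
Comparing with the known MGF formula identifies: NegBin(r=3, p=1/6), X = failures before r-th success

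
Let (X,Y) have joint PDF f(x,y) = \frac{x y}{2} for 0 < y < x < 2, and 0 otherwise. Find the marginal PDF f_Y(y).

f_Y(y) = ∫_y^2 \frac{x y}{2} dx = - \frac{y^{3}}{4} + y
for 0 < y < 2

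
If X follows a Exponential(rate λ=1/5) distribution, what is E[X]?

For X ~ Exponential(rate λ=1/5), the expected value is:
E[X] = 5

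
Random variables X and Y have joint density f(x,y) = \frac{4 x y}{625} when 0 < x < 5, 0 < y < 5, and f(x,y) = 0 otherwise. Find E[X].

f_X(x) = ∫_0^5 \frac{4 x y}{625} dy = \frac{2 x}{25}
E[X] = ∫_0^5 x × (\frac{2 x}{25}) dx = \frac{10}{3}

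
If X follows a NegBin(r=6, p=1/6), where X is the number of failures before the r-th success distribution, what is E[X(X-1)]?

E[X(X-1)] = E[X² - X] = E[X²] - E[X]
E[X] = 30
E[X²] = Var(X) + (E[X])² = 180 + (30)² = 1080
E[X(X-1)] = 1080 - 30 = 1050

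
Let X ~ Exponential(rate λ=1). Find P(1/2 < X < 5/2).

P(1/2 < X < 5/2) = ∫_{1/2}^{5/2} f(x) dx
where f(x) = e^{- x}
= - \frac{1 - e^{2}}{e^{\frac{5}{2}}}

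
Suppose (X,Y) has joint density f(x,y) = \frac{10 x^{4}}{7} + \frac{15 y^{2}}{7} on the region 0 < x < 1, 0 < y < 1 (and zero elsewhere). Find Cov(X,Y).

E[XY] = ∫∫ xy × f(x,y) dx dy = \frac{65}{168}
E[X] = \frac{25}{42}
E[Y] = \frac{19}{28}
Cov(X,Y) = E[XY] - E[X]E[Y] = - \frac{5}{294}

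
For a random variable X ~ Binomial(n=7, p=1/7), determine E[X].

For X ~ Binomial(n=7, p=1/7), the expected value is:
E[X] = 1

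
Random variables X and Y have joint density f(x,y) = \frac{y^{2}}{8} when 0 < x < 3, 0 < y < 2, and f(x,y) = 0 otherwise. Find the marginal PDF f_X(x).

f_X(x) = ∫_0^2 f(x,y) dy
= ∫_0^2 \frac{y^{2}}{8} dy
= \frac{1}{3} for 0 < x < 3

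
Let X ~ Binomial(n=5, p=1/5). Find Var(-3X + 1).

For X ~ Binomial(n=5, p=1/5):
Var(X) = \frac{4}{5}
Var(-3X + 1) = (-3)² × Var(X) = 9 × \frac{4}{5} = \frac{36}{5}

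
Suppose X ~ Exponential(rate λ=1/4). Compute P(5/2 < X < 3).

P(5/2 < X < 3) = ∫_{5/2}^{3} f(x) dx
where f(x) = \frac{e^{- \frac{x}{4}}}{4}
= - \frac{1}{e^{\frac{3}{4}}} + e^{- \frac{5}{8}}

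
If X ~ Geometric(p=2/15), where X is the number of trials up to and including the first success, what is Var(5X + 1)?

For X ~ Geometric(p=2/15), where X is the number of trials up to and including the first success:
Var(X) = \frac{195}{4}
Var(5X + 1) = (5)² × Var(X) = 25 × \frac{195}{4} = \frac{4875}{4}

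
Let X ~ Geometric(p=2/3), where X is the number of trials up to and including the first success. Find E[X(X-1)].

E[X(X-1)] = E[X² - X] = E[X²] - E[X]
E[X] = \frac{3}{2}
E[X²] = Var(X) + (E[X])² = \frac{3}{4} + (\frac{3}{2})² = 3
E[X(X-1)] = 3 - \frac{3}{2} = \frac{3}{2}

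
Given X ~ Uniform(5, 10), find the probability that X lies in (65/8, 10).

P(65/8 < X < 10) = ∫_{65/8}^{10} f(x) dx
where f(x) = \frac{1}{5}
= \frac{3}{8}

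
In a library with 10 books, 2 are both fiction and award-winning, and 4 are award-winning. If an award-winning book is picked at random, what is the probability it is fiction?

P(A ∩ B) = 2/10 = 1/5
P(B) = 4/10 = 2/5
P(A|B) = P(A ∩ B) / P(B) = (1/5) / (2/5) = 1/2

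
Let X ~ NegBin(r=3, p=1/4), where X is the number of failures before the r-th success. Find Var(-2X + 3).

For X ~ NegBin(r=3, p=1/4), where X is the number of failures before the r-th success:
Var(X) = 36
Var(-2X + 3) = (-2)² × Var(X) = 4 × 36 = 144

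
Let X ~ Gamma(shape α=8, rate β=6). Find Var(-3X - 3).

For X ~ Gamma(shape α=8, rate β=6):
Var(X) = \frac{2}{9}
Var(-3X - 3) = (-3)² × Var(X) = 9 × \frac{2}{9} = 2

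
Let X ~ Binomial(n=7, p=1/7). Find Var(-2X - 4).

For X ~ Binomial(n=7, p=1/7):
Var(X) = \frac{6}{7}
Var(-2X - 4) = (-2)² × Var(X) = 4 × \frac{6}{7} = \frac{24}{7}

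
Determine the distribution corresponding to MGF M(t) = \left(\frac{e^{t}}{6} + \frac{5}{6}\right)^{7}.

The MGF M(t) = \left(\frac{e^{t}}{6} + \frac{5}{6}\right)^{7} is the standard form for the Binomial distribution.
Comparing with the known MGF formula identifies: Binomial(n=7, p=1/6)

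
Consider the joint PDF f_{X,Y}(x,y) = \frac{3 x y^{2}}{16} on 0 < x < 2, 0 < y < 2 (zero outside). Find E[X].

f_X(x) = ∫_0^2 \frac{3 x y^{2}}{16} dy = \frac{x}{2}
E[X] = ∫_0^2 x × (\frac{x}{2}) dx = \frac{4}{3}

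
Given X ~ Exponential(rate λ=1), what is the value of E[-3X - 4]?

For X ~ Exponential(rate λ=1):
E[X] = 1
E[-3X - 4] = -3 × E[X] - 4 = -7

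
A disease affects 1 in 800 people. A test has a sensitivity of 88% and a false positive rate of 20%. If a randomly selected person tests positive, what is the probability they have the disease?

Let D = the rare event, + = positive/flagged.
P(D) = 1/800
P(+|D) = 88/100 = 22/25
P(+|D') = 20/100 = 1/5
P(+) = P(+|D)P(D) + P(+|D')P(D')
     = \frac{22}{25} × \frac{1}{800} + \frac{1}{5} × \frac{799}{800}
     = \frac{4017}{20000}
P(D|+) = P(+|D)P(D)/P(+) = \frac{22}{4017}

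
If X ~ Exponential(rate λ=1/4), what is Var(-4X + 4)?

For X ~ Exponential(rate λ=1/4):
Var(X) = 16
Var(-4X + 4) = (-4)² × Var(X) = 16 × 16 = 256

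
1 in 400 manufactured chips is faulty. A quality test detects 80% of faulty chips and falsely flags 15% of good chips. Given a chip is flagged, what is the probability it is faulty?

Let D = the rare event, + = positive/flagged.
P(D) = 1/400
P(+|D) = 80/100 = 4/5
P(+|D') = 15/100 = 3/20
P(+) = P(+|D)P(D) + P(+|D')P(D')
     = \frac{4}{5} × \frac{1}{400} + \frac{3}{20} × \frac{399}{400}
     = \frac{1213}{8000}
P(D|+) = P(+|D)P(D)/P(+) = \frac{16}{1213}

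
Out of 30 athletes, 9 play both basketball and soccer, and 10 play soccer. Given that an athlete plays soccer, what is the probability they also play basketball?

P(A ∩ B) = 9/30 = 3/10
P(B) = 10/30 = 1/3
P(A|B) = P(A ∩ B) / P(B) = (3/10) / (1/3) = 9/10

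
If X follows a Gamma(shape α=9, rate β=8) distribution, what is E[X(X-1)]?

E[X(X-1)] = E[X² - X] = E[X²] - E[X]
E[X] = \frac{9}{8}
E[X²] = Var(X) + (E[X])² = \frac{9}{64} + (\frac{9}{8})² = \frac{45}{32}
E[X(X-1)] = \frac{45}{32} - \frac{9}{8} = \frac{9}{32}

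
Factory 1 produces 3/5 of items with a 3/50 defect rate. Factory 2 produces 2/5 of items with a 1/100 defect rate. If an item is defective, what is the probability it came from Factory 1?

Using Bayes' theorem:
P(F1) = 3/5, P(D|F1) = 3/50
P(F2) = 2/5, P(D|F2) = 1/100
P(D) = P(D|F1)P(F1) + P(D|F2)P(F2)
     = \frac{1}{25}
P(F1|D) = P(D|F1)P(F1) / P(D)
= \frac{9}{10}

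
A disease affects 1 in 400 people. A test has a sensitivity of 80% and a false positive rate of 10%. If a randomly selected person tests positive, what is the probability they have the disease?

Let D = the rare event, + = positive/flagged.
P(D) = 1/400
P(+|D) = 80/100 = 4/5
P(+|D') = 10/100 = 1/10
P(+) = P(+|D)P(D) + P(+|D')P(D')
     = \frac{4}{5} × \frac{1}{400} + \frac{1}{10} × \frac{399}{400}
     = \frac{407}{4000}
P(D|+) = P(+|D)P(D)/P(+) = \frac{8}{407}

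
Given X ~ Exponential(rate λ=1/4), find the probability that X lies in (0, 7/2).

P(0 < X < 7/2) = ∫_{0}^{7/2} f(x) dx
where f(x) = \frac{e^{- \frac{x}{4}}}{4}
= 1 - e^{- \frac{7}{8}}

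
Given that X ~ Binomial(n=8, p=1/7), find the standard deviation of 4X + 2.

For X ~ Binomial(n=8, p=1/7):
Var(X) = \frac{48}{49}
SD(X) = √(Var(X)) = √(\frac{48}{49}) = \frac{4 \sqrt{3}}{7}
SD(4X + 2) = |4| × SD(X) = 4 × \frac{4 \sqrt{3}}{7} = \frac{16 \sqrt{3}}{7}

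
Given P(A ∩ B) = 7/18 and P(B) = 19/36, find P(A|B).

P(A|B) = P(A ∩ B) / P(B)
= (7/18) / (19/36)
= 14/19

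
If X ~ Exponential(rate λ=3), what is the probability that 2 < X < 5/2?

P(2 < X < 5/2) = ∫_{2}^{5/2} f(x) dx
where f(x) = 3 e^{- 3 x}
= - \frac{1}{e^{\frac{15}{2}}} + e^{-6}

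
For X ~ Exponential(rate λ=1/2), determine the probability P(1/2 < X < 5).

P(1/2 < X < 5) = ∫_{1/2}^{5} f(x) dx
where f(x) = \frac{e^{- \frac{x}{2}}}{2}
= - \frac{1}{e^{\frac{5}{2}}} + e^{- \frac{1}{4}}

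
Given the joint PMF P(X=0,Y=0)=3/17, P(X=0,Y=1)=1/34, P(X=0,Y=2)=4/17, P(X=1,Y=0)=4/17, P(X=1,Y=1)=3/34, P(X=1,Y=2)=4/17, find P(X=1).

P(X=1) = P(X=1,Y=0) + P(X=1,Y=1) + P(X=1,Y=2)
= 4/17 + 3/34 + 4/17
= 19/34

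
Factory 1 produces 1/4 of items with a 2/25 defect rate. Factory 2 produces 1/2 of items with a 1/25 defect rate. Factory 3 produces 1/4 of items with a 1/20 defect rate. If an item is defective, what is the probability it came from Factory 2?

Using Bayes' theorem:
P(F1) = 1/4, P(D|F1) = 2/25
P(F2) = 1/2, P(D|F2) = 1/25
P(F3) = 1/4, P(D|F3) = 1/20
P(D) = P(D|F1)P(F1) + P(D|F2)P(F2) + P(D|F3)P(F3)
     = \frac{21}{400}
P(F2|D) = P(D|F2)P(F2) / P(D)
= \frac{8}{21}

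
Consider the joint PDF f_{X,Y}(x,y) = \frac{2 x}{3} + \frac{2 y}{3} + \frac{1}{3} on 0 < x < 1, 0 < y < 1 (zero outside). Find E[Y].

E[Y] = ∫_0^1 ∫_0^1 y × f(x,y) dx dy
= \frac{5}{9}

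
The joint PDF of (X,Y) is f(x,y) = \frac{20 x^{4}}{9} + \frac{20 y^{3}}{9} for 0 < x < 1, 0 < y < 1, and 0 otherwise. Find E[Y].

E[Y] = ∫_0^1 ∫_0^1 y × f(x,y) dx dy
= \frac{2}{3}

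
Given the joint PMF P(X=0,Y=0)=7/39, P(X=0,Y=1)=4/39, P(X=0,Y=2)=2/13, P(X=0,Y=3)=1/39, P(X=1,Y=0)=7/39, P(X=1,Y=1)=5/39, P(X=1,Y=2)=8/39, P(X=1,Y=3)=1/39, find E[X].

First find marginal of X:
P(X=0) = 6/13
P(X=1) = 7/13
E[X] = 0 × 6/13 + 1 × 7/13 = 7/13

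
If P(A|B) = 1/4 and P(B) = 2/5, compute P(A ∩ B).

By definition, P(A|B) = P(A ∩ B) / P(B)
So P(A ∩ B) = P(A|B) × P(B)
= 1/4 × 2/5
= 1/10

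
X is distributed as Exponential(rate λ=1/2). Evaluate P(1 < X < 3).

P(1 < X < 3) = ∫_{1}^{3} f(x) dx
where f(x) = \frac{e^{- \frac{x}{2}}}{2}
= - \frac{1 - e}{e^{\frac{3}{2}}}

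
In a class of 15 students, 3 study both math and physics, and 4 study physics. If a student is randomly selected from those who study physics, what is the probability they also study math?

P(A ∩ B) = 3/15 = 1/5
P(B) = 4/15
P(A|B) = P(A ∩ B) / P(B) = (1/5) / (4/15) = 3/4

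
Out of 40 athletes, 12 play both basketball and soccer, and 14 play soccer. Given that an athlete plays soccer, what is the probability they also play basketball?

P(A ∩ B) = 12/40 = 3/10
P(B) = 14/40 = 7/20
P(A|B) = P(A ∩ B) / P(B) = (3/10) / (7/20) = 6/7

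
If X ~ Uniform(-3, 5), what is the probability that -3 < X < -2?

P(-3 < X < -2) = ∫_{-3}^{-2} f(x) dx
where f(x) = \frac{1}{8}
= \frac{1}{8}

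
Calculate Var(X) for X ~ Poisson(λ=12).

For X ~ Poisson(λ=12):
Var(X) = 12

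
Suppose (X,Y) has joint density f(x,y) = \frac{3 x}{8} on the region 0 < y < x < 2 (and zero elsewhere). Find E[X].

f_X(x) = ∫_0^x \frac{3 x}{8} dy = \frac{3 x^{2}}{8}
E[X] = ∫_0^2 x × (\frac{3 x^{2}}{8}) dx = \frac{3}{2}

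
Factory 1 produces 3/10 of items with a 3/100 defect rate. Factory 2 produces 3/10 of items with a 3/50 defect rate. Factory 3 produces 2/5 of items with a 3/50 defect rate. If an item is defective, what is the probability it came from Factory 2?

Using Bayes' theorem:
P(F1) = 3/10, P(D|F1) = 3/100
P(F2) = 3/10, P(D|F2) = 3/50
P(F3) = 2/5, P(D|F3) = 3/50
P(D) = P(D|F1)P(F1) + P(D|F2)P(F2) + P(D|F3)P(F3)
     = \frac{51}{1000}
P(F2|D) = P(D|F2)P(F2) / P(D)
= \frac{6}{17}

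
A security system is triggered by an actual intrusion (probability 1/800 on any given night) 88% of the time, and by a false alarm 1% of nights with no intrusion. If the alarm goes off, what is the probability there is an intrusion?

Let D = the rare event, + = positive/flagged.
P(D) = 1/800
P(+|D) = 88/100 = 22/25
P(+|D') = 1/100
P(+) = P(+|D)P(D) + P(+|D')P(D')
     = \frac{22}{25} × \frac{1}{800} + \frac{1}{100} × \frac{799}{800}
     = \frac{887}{80000}
P(D|+) = P(+|D)P(D)/P(+) = \frac{88}{887}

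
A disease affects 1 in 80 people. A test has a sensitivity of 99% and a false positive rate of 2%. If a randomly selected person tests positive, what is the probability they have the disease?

Let D = the rare event, + = positive/flagged.
P(D) = 1/80
P(+|D) = 99/100
P(+|D') = 2/100 = 1/50
P(+) = P(+|D)P(D) + P(+|D')P(D')
     = \frac{99}{100} × \frac{1}{80} + \frac{1}{50} × \frac{79}{80}
     = \frac{257}{8000}
P(D|+) = P(+|D)P(D)/P(+) = \frac{99}{257}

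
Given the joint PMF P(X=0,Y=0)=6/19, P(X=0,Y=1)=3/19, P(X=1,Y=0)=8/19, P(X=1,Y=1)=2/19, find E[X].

First find marginal of X:
P(X=0) = 9/19
P(X=1) = 10/19
E[X] = 0 × 9/19 + 1 × 10/19 = 10/19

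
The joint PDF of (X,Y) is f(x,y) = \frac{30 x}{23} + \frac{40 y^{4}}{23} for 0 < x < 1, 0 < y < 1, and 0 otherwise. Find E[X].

E[X] = ∫_0^1 ∫_0^1 x × f(x,y) dy dx
= ∫_0^1 ∫_0^1 x × (\frac{30 x}{23} + \frac{40 y^{4}}{23}) dy dx
= \frac{14}{23}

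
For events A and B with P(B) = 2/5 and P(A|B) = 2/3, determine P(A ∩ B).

By definition, P(A|B) = P(A ∩ B) / P(B)
So P(A ∩ B) = P(A|B) × P(B)
= 2/3 × 2/5
= 4/15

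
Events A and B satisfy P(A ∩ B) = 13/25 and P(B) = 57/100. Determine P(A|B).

P(A|B) = P(A ∩ B) / P(B)
= (13/25) / (57/100)
= 52/57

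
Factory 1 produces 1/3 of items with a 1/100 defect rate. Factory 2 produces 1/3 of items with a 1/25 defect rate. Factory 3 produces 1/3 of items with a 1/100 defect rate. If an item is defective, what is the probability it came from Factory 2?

Using Bayes' theorem:
P(F1) = 1/3, P(D|F1) = 1/100
P(F2) = 1/3, P(D|F2) = 1/25
P(F3) = 1/3, P(D|F3) = 1/100
P(D) = P(D|F1)P(F1) + P(D|F2)P(F2) + P(D|F3)P(F3)
     = \frac{1}{50}
P(F2|D) = P(D|F2)P(F2) / P(D)
= \frac{2}{3}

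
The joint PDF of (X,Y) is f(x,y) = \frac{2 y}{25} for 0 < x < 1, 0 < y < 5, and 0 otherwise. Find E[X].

f_X(x) = ∫_0^5 \frac{2 y}{25} dy = 1
E[X] = ∫_0^1 x × (1) dx = \frac{1}{2}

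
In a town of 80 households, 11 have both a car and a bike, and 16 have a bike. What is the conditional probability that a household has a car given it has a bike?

P(A ∩ B) = 11/80
P(B) = 16/80 = 1/5
P(A|B) = P(A ∩ B) / P(B) = (11/80) / (1/5) = 11/16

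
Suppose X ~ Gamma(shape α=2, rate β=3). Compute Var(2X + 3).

For X ~ Gamma(shape α=2, rate β=3):
Var(X) = \frac{2}{9}
Var(2X + 3) = (2)² × Var(X) = 4 × \frac{2}{9} = \frac{8}{9}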